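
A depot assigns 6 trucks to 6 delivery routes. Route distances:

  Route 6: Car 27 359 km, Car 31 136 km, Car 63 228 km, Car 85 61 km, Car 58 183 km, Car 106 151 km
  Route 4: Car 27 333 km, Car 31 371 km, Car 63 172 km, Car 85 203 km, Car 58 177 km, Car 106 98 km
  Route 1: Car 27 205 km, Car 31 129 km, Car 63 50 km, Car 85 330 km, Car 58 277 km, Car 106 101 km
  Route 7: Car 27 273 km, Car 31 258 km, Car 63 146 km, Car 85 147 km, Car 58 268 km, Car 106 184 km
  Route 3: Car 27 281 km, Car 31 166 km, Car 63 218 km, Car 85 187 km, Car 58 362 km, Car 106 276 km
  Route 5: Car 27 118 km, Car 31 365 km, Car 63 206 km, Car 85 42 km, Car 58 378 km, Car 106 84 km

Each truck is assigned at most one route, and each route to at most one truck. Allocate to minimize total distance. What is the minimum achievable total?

This is a one-to-one assignment (minimum-cost bipartite matching).
Optimal: Car 27→Route 5 (118 km), Car 31→Route 3 (166 km), Car 63→Route 1 (50 km), Car 85→Route 6 (61 km), Car 58→Route 4 (177 km), Car 106→Route 7 (184 km) — total 118+166+50+61+177+184 = 756 km.
Row-greedy (each truck in turn takes its cheapest remaining route) gives 907 km, worse by 151.
Next-best assignment: Car 27→Route 5, Car 31→Route 3, Car 63→Route 1, Car 85→Route 6, Car 58→Route 7, Car 106→Route 4 = 761 km.

Minimum total: 756 km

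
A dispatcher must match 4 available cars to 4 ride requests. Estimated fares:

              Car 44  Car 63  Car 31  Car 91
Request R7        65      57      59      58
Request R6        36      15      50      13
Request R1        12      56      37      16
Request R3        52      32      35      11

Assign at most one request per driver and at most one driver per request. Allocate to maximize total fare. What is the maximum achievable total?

This is a one-to-one assignment (maximum-weight bipartite matching).
Optimal: Car 44→Request R3 ($52), Car 63→Request R1 ($56), Car 31→Request R6 ($50), Car 91→Request R7 ($58) — total 52+56+50+58 = $216.
Next-best assignment: Car 44→Request R6, Car 63→Request R1, Car 31→Request R3, Car 91→Request R7 = $185.

Max total: $216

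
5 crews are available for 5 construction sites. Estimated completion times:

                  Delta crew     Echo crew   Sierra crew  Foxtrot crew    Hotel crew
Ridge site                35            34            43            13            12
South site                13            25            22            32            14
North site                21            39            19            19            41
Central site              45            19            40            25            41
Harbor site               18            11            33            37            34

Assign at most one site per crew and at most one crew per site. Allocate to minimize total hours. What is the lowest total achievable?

Optimal: Delta crew→South site (13 hours), Echo crew→Harbor site (11 hours), Sierra crew→North site (19 hours), Foxtrot crew→Central site (25 hours), Hotel crew→Ridge site (12 hours) — total 13+11+19+25+12 = 80 hours.
Row-greedy (each crew in turn takes its cheapest remaining site) gives 97 hours, worse by 17.
Next-best assignment: Delta crew→Harbor site, Echo crew→Central site, Sierra crew→North site, Foxtrot crew→Ridge site, Hotel crew→South site = 83 hours.

Minimum total: 80 hours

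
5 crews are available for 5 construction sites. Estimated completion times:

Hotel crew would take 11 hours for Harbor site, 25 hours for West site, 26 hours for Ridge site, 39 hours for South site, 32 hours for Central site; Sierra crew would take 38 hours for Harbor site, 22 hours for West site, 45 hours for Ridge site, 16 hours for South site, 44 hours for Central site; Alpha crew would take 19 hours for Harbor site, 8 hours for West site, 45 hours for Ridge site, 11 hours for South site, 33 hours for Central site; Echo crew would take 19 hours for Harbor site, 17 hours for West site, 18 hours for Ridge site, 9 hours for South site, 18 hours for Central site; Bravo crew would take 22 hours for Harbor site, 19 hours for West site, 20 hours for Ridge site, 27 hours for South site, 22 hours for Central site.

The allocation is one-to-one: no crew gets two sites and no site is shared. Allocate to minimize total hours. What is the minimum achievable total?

This is the linear assignment problem.
Optimal: Hotel crew→Harbor site (11 hours), Sierra crew→South site (16 hours), Alpha crew→West site (8 hours), Echo crew→Central site (18 hours), Bravo crew→Ridge site (20 hours) — total 11+16+8+18+20 = 73 hours.
Min-entry greedy (repeatedly take the single cheapest remaining cell) gives 92 hours, worse by 19.
Next-best assignment: Hotel crew→Harbor site, Sierra crew→South site, Alpha crew→West site, Echo crew→Ridge site, Bravo crew→Central site = 75 hours.
No other one-to-one assignment undercuts 73 hours.

Min total: 73 hours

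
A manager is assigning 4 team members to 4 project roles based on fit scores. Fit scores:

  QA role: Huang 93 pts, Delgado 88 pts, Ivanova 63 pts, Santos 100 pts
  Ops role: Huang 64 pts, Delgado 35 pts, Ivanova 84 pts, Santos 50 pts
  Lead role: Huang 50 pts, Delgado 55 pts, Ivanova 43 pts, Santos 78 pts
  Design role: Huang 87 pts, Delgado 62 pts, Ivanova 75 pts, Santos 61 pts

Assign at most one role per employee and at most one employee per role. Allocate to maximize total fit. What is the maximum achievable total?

This is a one-to-one assignment (maximum-weight bipartite matching).
Optimal: Huang→Design role (87 pts), Delgado→QA role (88 pts), Ivanova→Ops role (84 pts), Santos→Lead role (78 pts) — total 87+88+84+78 = 337 pts.
Max-entry greedy (repeatedly take the single best remaining cell) gives 326 pts, worse by 11.
Every other assignment is strictly worse.

Maximum total: 337 pts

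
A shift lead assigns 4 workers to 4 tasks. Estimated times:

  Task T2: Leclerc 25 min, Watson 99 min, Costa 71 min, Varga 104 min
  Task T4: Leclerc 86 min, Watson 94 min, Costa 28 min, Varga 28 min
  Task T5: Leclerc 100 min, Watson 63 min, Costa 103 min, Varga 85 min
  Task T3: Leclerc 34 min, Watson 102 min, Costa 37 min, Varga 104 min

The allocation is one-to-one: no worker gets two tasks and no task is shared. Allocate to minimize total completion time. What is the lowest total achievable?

Min total: 153 min

This is a one-to-one assignment (minimum-cost bipartite matching).
Optimal: Leclerc→Task T2 (25 min), Watson→Task T5 (63 min), Costa→Task T3 (37 min), Varga→Task T4 (28 min) — total 25+63+37+28 = 153 min.
Column-greedy (each task in turn goes to its cheapest remaining worker) gives 220 min, worse by 67.
Next-best assignment: Leclerc→Task T3, Watson→Task T5, Costa→Task T2, Varga→Task T4 = 196 min.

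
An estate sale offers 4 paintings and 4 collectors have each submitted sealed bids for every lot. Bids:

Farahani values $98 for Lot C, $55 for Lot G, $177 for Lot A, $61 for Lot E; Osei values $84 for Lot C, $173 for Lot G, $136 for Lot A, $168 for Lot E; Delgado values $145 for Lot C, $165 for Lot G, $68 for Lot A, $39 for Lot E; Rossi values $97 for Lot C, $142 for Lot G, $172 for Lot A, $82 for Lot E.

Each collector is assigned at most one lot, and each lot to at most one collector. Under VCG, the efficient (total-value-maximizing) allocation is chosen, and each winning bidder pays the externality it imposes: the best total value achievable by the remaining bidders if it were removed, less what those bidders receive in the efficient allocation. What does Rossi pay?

Rossi pays $20.

Efficient allocation: Farahani→Lot A ($177), Osei→Lot E ($168), Delgado→Lot C ($145), Rossi→Lot G ($142); total welfare W = $632.
Rossi receives Lot G at value $142, so the others get W − 142 = $490.
Without Rossi: best allocation of the remaining 3 bidders over all 4 lots is Farahani→Lot A ($177), Osei→Lot E ($168), Delgado→Lot G ($165), total $510.
VCG payment = (others' best without Rossi) − (others' welfare with Rossi) = 510 − 490 = $20.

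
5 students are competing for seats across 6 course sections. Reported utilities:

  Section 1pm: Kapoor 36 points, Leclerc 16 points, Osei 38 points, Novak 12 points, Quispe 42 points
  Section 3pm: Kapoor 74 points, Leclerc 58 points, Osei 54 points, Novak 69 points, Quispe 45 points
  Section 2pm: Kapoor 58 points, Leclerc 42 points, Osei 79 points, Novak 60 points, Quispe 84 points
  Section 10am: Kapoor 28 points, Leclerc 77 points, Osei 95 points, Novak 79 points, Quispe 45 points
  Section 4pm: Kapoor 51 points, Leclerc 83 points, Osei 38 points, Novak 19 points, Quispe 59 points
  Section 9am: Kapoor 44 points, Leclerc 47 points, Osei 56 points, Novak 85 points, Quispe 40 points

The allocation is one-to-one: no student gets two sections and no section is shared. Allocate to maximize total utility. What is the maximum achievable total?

Maximum total: 421 points

Optimal: Kapoor→Section 3pm (74 points), Leclerc→Section 4pm (83 points), Osei→Section 10am (95 points), Novak→Section 9am (85 points), Quispe→Section 2pm (84 points) — total 74+83+95+85+84 = 421 points.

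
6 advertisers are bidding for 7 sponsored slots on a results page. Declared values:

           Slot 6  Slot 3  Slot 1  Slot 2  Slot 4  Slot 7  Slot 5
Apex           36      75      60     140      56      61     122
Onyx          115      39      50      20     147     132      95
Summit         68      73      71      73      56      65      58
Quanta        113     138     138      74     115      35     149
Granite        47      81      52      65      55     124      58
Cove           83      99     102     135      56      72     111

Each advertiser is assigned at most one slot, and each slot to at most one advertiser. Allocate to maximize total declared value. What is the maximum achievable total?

Maximum total: $739

This is the linear assignment problem.
Optimal: Apex→Slot 5 ($122), Onyx→Slot 4 ($147), Summit→Slot 3 ($73), Quanta→Slot 1 ($138), Granite→Slot 7 ($124), Cove→Slot 2 ($135) — total 122+147+73+138+124+135 = $739.
Max-entry greedy (repeatedly take the single best remaining cell) gives $735, worse by 4.
Swapping Summit↔Quanta (Summit→Slot 1 $71, Quanta→Slot 3 $138) loses 2.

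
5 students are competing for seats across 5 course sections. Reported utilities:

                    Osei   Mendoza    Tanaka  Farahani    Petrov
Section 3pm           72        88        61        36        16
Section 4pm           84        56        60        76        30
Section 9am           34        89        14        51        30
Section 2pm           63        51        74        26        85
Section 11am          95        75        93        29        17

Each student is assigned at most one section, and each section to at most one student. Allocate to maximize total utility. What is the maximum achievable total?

Max total: 415 points

Optimal: Osei→Section 3pm (72 points), Mendoza→Section 9am (89 points), Tanaka→Section 11am (93 points), Farahani→Section 4pm (76 points), Petrov→Section 2pm (85 points) — total 72+89+93+76+85 = 415 points.
Column-greedy (each section in turn goes to its best remaining student) gives 401 points, worse by 14.
Next-best assignment: Osei→Section 11am, Mendoza→Section 9am, Tanaka→Section 3pm, Farahani→Section 4pm, Petrov→Section 2pm = 406 points.
Checked against all permutations: 415 points is optimal.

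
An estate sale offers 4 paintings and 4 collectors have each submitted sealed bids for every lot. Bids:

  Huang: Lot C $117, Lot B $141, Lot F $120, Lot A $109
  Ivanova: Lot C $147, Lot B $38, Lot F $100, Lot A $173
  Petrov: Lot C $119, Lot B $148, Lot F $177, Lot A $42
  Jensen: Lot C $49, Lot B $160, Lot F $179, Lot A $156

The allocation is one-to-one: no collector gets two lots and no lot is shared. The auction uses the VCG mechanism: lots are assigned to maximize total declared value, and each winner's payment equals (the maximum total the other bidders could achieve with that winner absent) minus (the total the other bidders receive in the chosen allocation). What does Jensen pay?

Efficient allocation: Huang→Lot C ($117), Ivanova→Lot A ($173), Petrov→Lot F ($177), Jensen→Lot B ($160); total welfare W = $627.
Jensen receives Lot B at value $160, so the others get W − 160 = $467.
Without Jensen: best allocation of the remaining 3 bidders over all 4 lots is Huang→Lot B ($141), Ivanova→Lot A ($173), Petrov→Lot F ($177), total $491.
VCG payment = (others' best without Jensen) − (others' welfare with Jensen) = 491 − 467 = $24.

Jensen pays $24.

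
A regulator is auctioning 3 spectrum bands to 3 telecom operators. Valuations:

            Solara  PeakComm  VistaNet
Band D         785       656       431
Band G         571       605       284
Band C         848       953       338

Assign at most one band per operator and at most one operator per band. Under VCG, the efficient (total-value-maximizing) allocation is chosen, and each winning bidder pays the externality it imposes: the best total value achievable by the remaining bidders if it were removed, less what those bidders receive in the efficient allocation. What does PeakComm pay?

PeakComm pays $210M.

Efficient allocation: Solara→Band D ($785M), PeakComm→Band C ($953M), VistaNet→Band G ($284M); total welfare W = $2022M.
PeakComm receives Band C at value $953M, so the others get W − 953 = $1069M.
Without PeakComm: best allocation of the remaining 2 bidders over all 3 bands is Solara→Band C ($848M), VistaNet→Band D ($431M), total $1279M.
VCG payment = (others' best without PeakComm) − (others' welfare with PeakComm) = 1279 − 1069 = $210M.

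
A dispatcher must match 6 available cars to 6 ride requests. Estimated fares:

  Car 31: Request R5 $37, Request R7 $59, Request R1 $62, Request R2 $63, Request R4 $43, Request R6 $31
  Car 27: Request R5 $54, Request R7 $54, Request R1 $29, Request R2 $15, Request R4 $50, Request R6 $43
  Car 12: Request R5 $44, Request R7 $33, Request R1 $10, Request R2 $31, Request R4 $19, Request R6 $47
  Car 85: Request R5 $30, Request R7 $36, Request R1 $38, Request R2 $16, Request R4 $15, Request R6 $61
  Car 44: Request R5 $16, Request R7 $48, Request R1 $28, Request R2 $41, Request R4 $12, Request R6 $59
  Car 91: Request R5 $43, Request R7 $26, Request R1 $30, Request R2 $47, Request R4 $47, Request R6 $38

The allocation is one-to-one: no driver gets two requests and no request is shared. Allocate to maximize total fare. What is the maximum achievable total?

Max total: $312

Optimal: Car 31→Request R1 ($62), Car 27→Request R4 ($50), Car 12→Request R5 ($44), Car 85→Request R6 ($61), Car 44→Request R7 ($48), Car 91→Request R2 ($47) — total 62+50+44+61+48+47 = $312.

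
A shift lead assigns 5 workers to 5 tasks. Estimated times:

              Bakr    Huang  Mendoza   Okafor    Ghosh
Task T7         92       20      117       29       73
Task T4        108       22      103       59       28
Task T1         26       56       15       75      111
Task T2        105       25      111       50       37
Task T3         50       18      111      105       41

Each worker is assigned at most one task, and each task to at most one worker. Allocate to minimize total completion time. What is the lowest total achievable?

Min total: 147 min

This is a one-to-one assignment (minimum-cost bipartite matching).
Optimal: Bakr→Task T3 (50 min), Huang→Task T2 (25 min), Mendoza→Task T1 (15 min), Okafor→Task T7 (29 min), Ghosh→Task T4 (28 min) — total 50+25+15+29+28 = 147 min.
Min-entry greedy (repeatedly take the single cheapest remaining cell) gives 195 min, worse by 48.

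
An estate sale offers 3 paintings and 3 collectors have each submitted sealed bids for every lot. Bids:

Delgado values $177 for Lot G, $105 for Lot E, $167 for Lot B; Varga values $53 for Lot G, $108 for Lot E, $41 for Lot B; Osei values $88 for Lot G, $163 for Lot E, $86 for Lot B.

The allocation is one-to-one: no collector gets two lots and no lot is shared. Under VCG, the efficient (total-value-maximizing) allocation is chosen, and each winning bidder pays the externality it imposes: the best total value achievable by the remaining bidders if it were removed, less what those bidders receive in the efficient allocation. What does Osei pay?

Osei pays $65.

Efficient allocation: Delgado→Lot B ($167), Varga→Lot G ($53), Osei→Lot E ($163); total welfare W = $383.
Osei receives Lot E at value $163, so the others get W − 163 = $220.
Without Osei: best allocation of the remaining 2 bidders over all 3 lots is Delgado→Lot G ($177), Varga→Lot E ($108), total $285.
VCG payment = (others' best without Osei) − (others' welfare with Osei) = 285 − 220 = $65.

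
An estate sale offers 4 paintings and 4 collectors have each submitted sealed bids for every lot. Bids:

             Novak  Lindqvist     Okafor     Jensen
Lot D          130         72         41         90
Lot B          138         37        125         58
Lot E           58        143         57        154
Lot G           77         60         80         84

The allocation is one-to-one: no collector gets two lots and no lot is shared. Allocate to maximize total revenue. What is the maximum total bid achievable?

Optimal: Novak→Lot D ($130), Lindqvist→Lot E ($143), Okafor→Lot B ($125), Jensen→Lot G ($84) — total 130+143+125+84 = $482.
Column-greedy (each lot in turn goes to its best remaining collector) gives $469, worse by 13.
Next-best assignment: Novak→Lot D, Lindqvist→Lot G, Okafor→Lot B, Jensen→Lot E = $469.

Maximum total: $482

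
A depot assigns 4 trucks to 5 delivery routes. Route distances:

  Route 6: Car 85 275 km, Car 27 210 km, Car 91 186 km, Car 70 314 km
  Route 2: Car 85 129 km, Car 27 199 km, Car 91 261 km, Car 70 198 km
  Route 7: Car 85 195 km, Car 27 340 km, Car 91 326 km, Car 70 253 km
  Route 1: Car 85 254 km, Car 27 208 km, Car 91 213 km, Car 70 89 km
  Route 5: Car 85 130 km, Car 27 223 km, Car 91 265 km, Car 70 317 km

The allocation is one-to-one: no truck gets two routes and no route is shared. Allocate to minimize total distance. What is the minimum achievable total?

Optimal: Car 85→Route 5 (130 km), Car 27→Route 2 (199 km), Car 91→Route 6 (186 km), Car 70→Route 1 (89 km) — total 130+199+186+89 = 604 km.
Checked against all permutations: 604 km is optimal.

Minimum total: 604 km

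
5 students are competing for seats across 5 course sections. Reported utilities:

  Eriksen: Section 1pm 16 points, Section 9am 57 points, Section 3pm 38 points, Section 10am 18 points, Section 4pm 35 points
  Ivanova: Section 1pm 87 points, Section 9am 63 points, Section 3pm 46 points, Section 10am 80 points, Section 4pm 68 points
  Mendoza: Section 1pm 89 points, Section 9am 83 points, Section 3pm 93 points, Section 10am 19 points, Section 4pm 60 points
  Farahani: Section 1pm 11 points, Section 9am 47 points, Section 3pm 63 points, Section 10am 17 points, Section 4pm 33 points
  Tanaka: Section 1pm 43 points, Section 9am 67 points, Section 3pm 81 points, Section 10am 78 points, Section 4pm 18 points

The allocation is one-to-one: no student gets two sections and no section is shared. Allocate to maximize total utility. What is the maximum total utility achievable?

Max total: 355 points

Optimal: Eriksen→Section 9am (57 points), Ivanova→Section 4pm (68 points), Mendoza→Section 1pm (89 points), Farahani→Section 3pm (63 points), Tanaka→Section 10am (78 points) — total 57+68+89+63+78 = 355 points.
Row-greedy (each student in turn takes its best remaining section) gives 348 points, worse by 7.
Next-best assignment: Eriksen→Section 9am, Ivanova→Section 1pm, Mendoza→Section 3pm, Farahani→Section 4pm, Tanaka→Section 10am = 348 points.
Swapping Farahani↔Tanaka (Farahani→Section 10am 17 points, Tanaka→Section 3pm 81 points) loses 43.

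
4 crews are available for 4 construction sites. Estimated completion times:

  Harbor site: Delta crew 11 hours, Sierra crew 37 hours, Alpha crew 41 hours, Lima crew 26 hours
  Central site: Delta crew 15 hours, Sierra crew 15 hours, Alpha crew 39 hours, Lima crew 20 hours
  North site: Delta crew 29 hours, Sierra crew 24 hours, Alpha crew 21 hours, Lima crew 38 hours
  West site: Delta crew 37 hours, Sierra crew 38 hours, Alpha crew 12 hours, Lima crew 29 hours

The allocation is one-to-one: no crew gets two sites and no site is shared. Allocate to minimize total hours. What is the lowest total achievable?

Optimal: Delta crew→Harbor site (11 hours), Sierra crew→North site (24 hours), Alpha crew→West site (12 hours), Lima crew→Central site (20 hours) — total 11+24+12+20 = 67 hours.
Column-greedy (each site in turn goes to its cheapest remaining crew) gives 76 hours, worse by 9.
Next-best assignment: Delta crew→Harbor site, Sierra crew→Central site, Alpha crew→North site, Lima crew→West site = 76 hours.

Min total: 67 hours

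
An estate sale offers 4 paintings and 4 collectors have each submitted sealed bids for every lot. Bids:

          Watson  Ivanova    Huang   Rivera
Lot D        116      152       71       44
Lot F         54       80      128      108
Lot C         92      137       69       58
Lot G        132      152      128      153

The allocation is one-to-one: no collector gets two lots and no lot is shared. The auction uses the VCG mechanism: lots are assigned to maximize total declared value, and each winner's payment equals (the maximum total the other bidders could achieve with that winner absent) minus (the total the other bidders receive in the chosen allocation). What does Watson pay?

Efficient allocation: Watson→Lot D ($116), Ivanova→Lot C ($137), Huang→Lot F ($128), Rivera→Lot G ($153); total welfare W = $534.
Watson receives Lot D at value $116, so the others get W − 116 = $418.
Without Watson: best allocation of the remaining 3 bidders over all 4 lots is Ivanova→Lot D ($152), Huang→Lot F ($128), Rivera→Lot G ($153), total $433.
VCG payment = (others' best without Watson) − (others' welfare with Watson) = 433 − 418 = $15.

Watson pays $15.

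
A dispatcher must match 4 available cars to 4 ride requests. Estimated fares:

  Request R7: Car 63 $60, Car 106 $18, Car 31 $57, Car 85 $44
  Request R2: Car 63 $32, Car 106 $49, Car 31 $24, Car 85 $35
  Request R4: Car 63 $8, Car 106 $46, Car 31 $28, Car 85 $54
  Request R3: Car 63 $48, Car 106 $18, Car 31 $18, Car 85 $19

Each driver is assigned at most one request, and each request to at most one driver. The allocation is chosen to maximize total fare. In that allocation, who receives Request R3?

Car 63 receives Request R3.

Optimal: Car 63→Request R3 ($48), Car 106→Request R2 ($49), Car 31→Request R7 ($57), Car 85→Request R4 ($54) — total 48+49+57+54 = $208.
Max-entry greedy (repeatedly take the single best remaining cell) gives $181, worse by 27.
Next-best assignment: Car 63→Request R3, Car 106→Request R4, Car 31→Request R7, Car 85→Request R2 = $186.
Car 63's own top request is Request R7 ($60), but forcing Car 63→Request R7 and reassigning the rest optimally gives only $181 — worse by 27.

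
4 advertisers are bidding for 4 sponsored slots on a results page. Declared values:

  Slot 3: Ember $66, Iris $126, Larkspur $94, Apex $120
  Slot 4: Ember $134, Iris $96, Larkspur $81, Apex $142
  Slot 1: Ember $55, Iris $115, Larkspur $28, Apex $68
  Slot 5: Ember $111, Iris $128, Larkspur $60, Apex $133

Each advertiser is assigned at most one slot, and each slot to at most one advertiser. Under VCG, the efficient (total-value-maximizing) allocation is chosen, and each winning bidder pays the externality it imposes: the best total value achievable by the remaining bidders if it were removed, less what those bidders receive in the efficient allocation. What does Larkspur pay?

Larkspur pays $11.

Efficient allocation: Ember→Slot 4 ($134), Iris→Slot 1 ($115), Larkspur→Slot 3 ($94), Apex→Slot 5 ($133); total welfare W = $476.
Larkspur receives Slot 3 at value $94, so the others get W − 94 = $382.
Without Larkspur: best allocation of the remaining 3 bidders over all 4 slots is Ember→Slot 4 ($134), Iris→Slot 3 ($126), Apex→Slot 5 ($133), total $393.
VCG payment = (others' best without Larkspur) − (others' welfare with Larkspur) = 393 − 382 = $11.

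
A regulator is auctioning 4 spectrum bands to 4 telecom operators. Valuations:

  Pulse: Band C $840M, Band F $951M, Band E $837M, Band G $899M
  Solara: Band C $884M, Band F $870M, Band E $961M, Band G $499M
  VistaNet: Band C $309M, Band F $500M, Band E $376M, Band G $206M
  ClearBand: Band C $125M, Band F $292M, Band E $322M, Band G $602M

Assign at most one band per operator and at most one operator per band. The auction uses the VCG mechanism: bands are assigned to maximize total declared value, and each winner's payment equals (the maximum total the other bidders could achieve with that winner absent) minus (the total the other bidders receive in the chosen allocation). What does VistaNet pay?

VistaNet pays $111M.

Efficient allocation: Pulse→Band C ($840M), Solara→Band E ($961M), VistaNet→Band F ($500M), ClearBand→Band G ($602M); total welfare W = $2903M.
VistaNet receives Band F at value $500M, so the others get W − 500 = $2403M.
Without VistaNet: best allocation of the remaining 3 bidders over all 4 bands is Pulse→Band F ($951M), Solara→Band E ($961M), ClearBand→Band G ($602M), total $2514M.
VCG payment = (others' best without VistaNet) − (others' welfare with VistaNet) = 2514 − 2403 = $111M.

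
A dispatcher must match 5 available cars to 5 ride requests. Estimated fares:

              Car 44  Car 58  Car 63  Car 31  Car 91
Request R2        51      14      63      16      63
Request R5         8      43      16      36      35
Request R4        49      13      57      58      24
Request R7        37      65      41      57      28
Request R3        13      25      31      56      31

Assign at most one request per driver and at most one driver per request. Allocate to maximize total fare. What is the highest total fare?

This is the linear assignment problem.
Optimal: Car 44→Request R4 ($49), Car 58→Request R7 ($65), Car 63→Request R2 ($63), Car 31→Request R3 ($56), Car 91→Request R5 ($35) — total 49+65+63+56+35 = $268.
Row-greedy (each driver in turn takes its best remaining request) gives $264, worse by 4.
Next-best assignment: Car 44→Request R2, Car 58→Request R7, Car 63→Request R4, Car 31→Request R3, Car 91→Request R5 = $264.

Maximum total: $268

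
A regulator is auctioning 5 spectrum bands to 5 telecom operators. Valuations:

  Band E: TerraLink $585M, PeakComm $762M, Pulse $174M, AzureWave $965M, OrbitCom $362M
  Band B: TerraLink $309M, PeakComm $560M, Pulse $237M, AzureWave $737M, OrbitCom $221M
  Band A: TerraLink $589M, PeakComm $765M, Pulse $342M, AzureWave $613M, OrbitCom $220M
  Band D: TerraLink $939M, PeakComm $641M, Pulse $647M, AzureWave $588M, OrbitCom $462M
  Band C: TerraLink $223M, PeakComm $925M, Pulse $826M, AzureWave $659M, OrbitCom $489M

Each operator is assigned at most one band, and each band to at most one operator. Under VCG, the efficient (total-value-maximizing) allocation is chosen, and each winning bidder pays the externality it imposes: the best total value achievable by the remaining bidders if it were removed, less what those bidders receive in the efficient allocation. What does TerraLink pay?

Efficient allocation: TerraLink→Band D ($939M), PeakComm→Band A ($765M), Pulse→Band C ($826M), AzureWave→Band E ($965M), OrbitCom→Band B ($221M); total welfare W = $3716M.
TerraLink receives Band D at value $939M, so the others get W − 939 = $2777M.
Without TerraLink: best allocation of the remaining 4 bidders over all 5 bands is PeakComm→Band A ($765M), Pulse→Band C ($826M), AzureWave→Band E ($965M), OrbitCom→Band D ($462M), total $3018M.
VCG payment = (others' best without TerraLink) − (others' welfare with TerraLink) = 3018 − 2777 = $241M.

TerraLink pays $241M.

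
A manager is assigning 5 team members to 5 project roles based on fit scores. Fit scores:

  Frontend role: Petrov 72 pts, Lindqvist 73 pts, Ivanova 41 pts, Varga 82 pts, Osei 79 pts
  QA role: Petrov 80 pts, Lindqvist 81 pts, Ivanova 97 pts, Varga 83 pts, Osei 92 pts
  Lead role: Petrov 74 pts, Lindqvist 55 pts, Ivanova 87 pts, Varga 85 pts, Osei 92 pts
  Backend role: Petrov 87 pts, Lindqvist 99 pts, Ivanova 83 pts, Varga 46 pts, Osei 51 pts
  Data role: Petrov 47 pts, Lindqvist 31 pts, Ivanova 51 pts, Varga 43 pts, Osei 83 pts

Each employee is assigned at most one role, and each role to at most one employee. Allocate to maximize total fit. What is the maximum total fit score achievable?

Optimal: Petrov→Frontend role (72 pts), Lindqvist→Backend role (99 pts), Ivanova→QA role (97 pts), Varga→Lead role (85 pts), Osei→Data role (83 pts) — total 72+99+97+85+83 = 436 pts.
Column-greedy (each role in turn goes to its best remaining employee) gives 417 pts, worse by 19.

Maximum total: 436 pts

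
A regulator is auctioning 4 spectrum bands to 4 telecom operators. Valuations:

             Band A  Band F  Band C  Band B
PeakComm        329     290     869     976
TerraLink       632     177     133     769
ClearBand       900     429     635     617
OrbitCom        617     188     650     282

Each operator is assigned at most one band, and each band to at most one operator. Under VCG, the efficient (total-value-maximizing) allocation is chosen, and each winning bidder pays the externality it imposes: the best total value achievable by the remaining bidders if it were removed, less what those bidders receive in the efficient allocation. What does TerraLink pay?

TerraLink pays $569M.

Efficient allocation: PeakComm→Band C ($869M), TerraLink→Band B ($769M), ClearBand→Band A ($900M), OrbitCom→Band F ($188M); total welfare W = $2726M.
TerraLink receives Band B at value $769M, so the others get W − 769 = $1957M.
Without TerraLink: best allocation of the remaining 3 bidders over all 4 bands is PeakComm→Band B ($976M), ClearBand→Band A ($900M), OrbitCom→Band C ($650M), total $2526M.
VCG payment = (others' best without TerraLink) − (others' welfare with TerraLink) = 2526 − 1957 = $569M.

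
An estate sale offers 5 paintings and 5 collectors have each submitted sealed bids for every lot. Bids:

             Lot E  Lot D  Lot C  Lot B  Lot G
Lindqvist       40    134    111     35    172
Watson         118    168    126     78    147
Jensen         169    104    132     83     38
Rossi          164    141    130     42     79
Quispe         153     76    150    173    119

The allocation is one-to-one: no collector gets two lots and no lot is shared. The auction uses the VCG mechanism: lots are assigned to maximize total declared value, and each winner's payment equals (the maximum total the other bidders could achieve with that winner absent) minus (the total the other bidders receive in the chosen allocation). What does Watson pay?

Efficient allocation: Lindqvist→Lot G ($172), Watson→Lot D ($168), Jensen→Lot E ($169), Rossi→Lot C ($130), Quispe→Lot B ($173); total welfare W = $812.
Watson receives Lot D at value $168, so the others get W − 168 = $644.
Without Watson: best allocation of the remaining 4 bidders over all 5 lots is Lindqvist→Lot G ($172), Jensen→Lot E ($169), Rossi→Lot D ($141), Quispe→Lot B ($173), total $655.
VCG payment = (others' best without Watson) − (others' welfare with Watson) = 655 − 644 = $11.

Watson pays $11.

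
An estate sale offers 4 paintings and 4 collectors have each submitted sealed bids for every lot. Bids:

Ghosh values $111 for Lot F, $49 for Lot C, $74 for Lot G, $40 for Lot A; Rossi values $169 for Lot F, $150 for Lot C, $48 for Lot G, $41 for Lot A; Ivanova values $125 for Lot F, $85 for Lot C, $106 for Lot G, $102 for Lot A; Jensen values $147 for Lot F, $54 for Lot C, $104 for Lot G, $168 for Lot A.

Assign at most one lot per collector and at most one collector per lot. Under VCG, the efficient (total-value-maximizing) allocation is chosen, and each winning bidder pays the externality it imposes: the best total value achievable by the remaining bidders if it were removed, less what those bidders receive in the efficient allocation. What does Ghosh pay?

Efficient allocation: Ghosh→Lot F ($111), Rossi→Lot C ($150), Ivanova→Lot G ($106), Jensen→Lot A ($168); total welfare W = $535.
Ghosh receives Lot F at value $111, so the others get W − 111 = $424.
Without Ghosh: best allocation of the remaining 3 bidders over all 4 lots is Rossi→Lot F ($169), Ivanova→Lot G ($106), Jensen→Lot A ($168), total $443.
VCG payment = (others' best without Ghosh) − (others' welfare with Ghosh) = 443 − 424 = $19.

Ghosh pays $19.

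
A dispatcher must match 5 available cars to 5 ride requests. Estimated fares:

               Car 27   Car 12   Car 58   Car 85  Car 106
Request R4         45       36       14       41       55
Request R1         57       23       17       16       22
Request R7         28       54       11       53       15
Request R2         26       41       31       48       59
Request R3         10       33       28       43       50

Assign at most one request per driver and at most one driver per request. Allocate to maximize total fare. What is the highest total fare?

This is the linear assignment problem.
Optimal: Car 27→Request R1 ($57), Car 12→Request R7 ($54), Car 58→Request R3 ($28), Car 85→Request R2 ($48), Car 106→Request R4 ($55) — total 57+54+28+48+55 = $242.
Next-best assignment: Car 27→Request R1, Car 12→Request R7, Car 58→Request R2, Car 85→Request R3, Car 106→Request R4 = $240.
No other one-to-one assignment exceeds $242.

Max total: $242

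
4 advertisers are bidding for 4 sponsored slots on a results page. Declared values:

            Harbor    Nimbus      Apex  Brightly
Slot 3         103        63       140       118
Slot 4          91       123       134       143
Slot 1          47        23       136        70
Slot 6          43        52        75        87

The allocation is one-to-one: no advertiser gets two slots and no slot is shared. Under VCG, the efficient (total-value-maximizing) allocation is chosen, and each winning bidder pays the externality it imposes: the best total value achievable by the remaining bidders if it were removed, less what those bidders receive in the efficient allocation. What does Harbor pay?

Harbor pays $31.

Efficient allocation: Harbor→Slot 3 ($103), Nimbus→Slot 4 ($123), Apex→Slot 1 ($136), Brightly→Slot 6 ($87); total welfare W = $449.
Harbor receives Slot 3 at value $103, so the others get W − 103 = $346.
Without Harbor: best allocation of the remaining 3 bidders over all 4 slots is Nimbus→Slot 4 ($123), Apex→Slot 1 ($136), Brightly→Slot 3 ($118), total $377.
VCG payment = (others' best without Harbor) − (others' welfare with Harbor) = 377 − 346 = $31.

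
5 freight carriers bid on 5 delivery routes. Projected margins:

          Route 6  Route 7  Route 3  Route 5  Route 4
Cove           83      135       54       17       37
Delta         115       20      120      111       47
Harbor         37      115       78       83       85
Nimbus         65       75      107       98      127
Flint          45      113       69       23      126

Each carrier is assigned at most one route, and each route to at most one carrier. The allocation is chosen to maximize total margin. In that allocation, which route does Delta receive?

Delta receives Route 6.

This is a one-to-one assignment (maximum-weight bipartite matching).
Optimal: Cove→Route 7 ($135k), Delta→Route 6 ($115k), Harbor→Route 5 ($83k), Nimbus→Route 3 ($107k), Flint→Route 4 ($126k) — total 135+115+83+107+126 = $566k.
Row-greedy (each carrier in turn takes its best remaining route) gives $483k, worse by 83.
Delta's own top route is Route 3 ($120k), but forcing Delta→Route 3 and reassigning the rest optimally gives only $542k — worse by 24.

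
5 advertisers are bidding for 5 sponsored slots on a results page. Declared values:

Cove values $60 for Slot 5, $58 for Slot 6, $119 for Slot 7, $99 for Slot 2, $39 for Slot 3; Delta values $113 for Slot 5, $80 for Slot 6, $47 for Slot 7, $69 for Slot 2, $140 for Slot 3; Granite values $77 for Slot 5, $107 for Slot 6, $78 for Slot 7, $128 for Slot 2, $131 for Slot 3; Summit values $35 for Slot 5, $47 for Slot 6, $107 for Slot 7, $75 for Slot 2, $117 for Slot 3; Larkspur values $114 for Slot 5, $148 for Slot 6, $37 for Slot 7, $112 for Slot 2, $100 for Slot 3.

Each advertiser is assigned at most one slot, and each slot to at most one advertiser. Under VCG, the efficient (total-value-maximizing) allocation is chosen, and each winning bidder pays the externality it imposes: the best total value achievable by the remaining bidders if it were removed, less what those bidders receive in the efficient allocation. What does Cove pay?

Cove pays $17.

Efficient allocation: Cove→Slot 7 ($119), Delta→Slot 5 ($113), Granite→Slot 2 ($128), Summit→Slot 3 ($117), Larkspur→Slot 6 ($148); total welfare W = $625.
Cove receives Slot 7 at value $119, so the others get W − 119 = $506.
Without Cove: best allocation of the remaining 4 bidders over all 5 slots is Delta→Slot 3 ($140), Granite→Slot 2 ($128), Summit→Slot 7 ($107), Larkspur→Slot 6 ($148), total $523.
VCG payment = (others' best without Cove) − (others' welfare with Cove) = 523 − 506 = $17.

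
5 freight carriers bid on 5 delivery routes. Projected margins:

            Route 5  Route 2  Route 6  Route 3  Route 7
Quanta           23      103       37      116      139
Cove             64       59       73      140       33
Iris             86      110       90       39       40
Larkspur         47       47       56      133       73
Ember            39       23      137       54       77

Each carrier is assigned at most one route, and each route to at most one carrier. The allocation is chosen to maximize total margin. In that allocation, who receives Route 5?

Optimal: Quanta→Route 7 ($139k), Cove→Route 5 ($64k), Iris→Route 2 ($110k), Larkspur→Route 3 ($133k), Ember→Route 6 ($137k) — total 139+64+110+133+137 = $583k.
Row-greedy (each carrier in turn takes its best remaining route) gives $484k, worse by 99.
Cove's own top route is Route 3 ($140k), but forcing Cove→Route 3 and reassigning the rest optimally gives only $573k — worse by 10.

Cove receives Route 5.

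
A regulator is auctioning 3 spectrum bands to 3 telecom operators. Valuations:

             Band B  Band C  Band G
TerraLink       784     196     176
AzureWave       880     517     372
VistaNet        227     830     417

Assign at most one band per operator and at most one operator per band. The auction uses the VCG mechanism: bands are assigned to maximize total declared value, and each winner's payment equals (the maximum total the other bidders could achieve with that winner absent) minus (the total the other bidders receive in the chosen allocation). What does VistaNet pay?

Efficient allocation: TerraLink→Band B ($784M), AzureWave→Band G ($372M), VistaNet→Band C ($830M); total welfare W = $1986M.
VistaNet receives Band C at value $830M, so the others get W − 830 = $1156M.
Without VistaNet: best allocation of the remaining 2 bidders over all 3 bands is TerraLink→Band B ($784M), AzureWave→Band C ($517M), total $1301M.
VCG payment = (others' best without VistaNet) − (others' welfare with VistaNet) = 1301 − 1156 = $145M.

VistaNet pays $145M.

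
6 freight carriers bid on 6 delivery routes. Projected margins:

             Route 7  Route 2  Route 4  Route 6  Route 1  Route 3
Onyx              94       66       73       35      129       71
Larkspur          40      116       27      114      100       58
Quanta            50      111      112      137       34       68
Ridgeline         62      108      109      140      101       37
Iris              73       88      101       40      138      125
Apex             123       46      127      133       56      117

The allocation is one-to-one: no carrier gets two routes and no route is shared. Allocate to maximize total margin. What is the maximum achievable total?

Optimal: Onyx→Route 1 ($129k), Larkspur→Route 2 ($116k), Quanta→Route 4 ($112k), Ridgeline→Route 6 ($140k), Iris→Route 3 ($125k), Apex→Route 7 ($123k) — total 129+116+112+140+125+123 = $745k.
Column-greedy (each route in turn goes to its best remaining carrier) gives $700k, worse by 45.
No other one-to-one assignment exceeds $745k.

Max total: $745k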